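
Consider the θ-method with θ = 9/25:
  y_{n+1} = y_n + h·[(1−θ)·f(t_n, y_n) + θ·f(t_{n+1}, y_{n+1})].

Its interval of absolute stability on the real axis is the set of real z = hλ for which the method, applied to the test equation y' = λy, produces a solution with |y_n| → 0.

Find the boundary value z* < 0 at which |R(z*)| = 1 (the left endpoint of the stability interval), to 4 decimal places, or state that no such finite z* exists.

On y'=λy, z=hλ:
  y_{n+1} = y_n + z·[16/25·y_n + 9/25·y_{n+1}] ⇒ (1 − 9/25z)y_{n+1} = (1 + 16/25z)y_n
  Hence R(z) = (1 + 16/25z)/(1 − 9/25z).

Boundary: |R(x)|=1, x<0.
x=-1.53: |R|=0.0134
R=−1: 1+16/25x = −1+9/25x ⇒ -7/25x=2 ⇒ x=2/(-7/25)=-7.1429
Confirm numerically:
  x=-5.775: |R|=0.87561 <1
  x=-5.284: |R|=0.82066 <1
  x=-5.188: |R|=0.80913 <1
  x=-4.425: |R|=0.70652 <1
  x=-7.657: |R|=1.03832 >1
  x=-7.620: |R|=1.03569 >1
Interval (-7.1429, 0).

z* = -7.1429.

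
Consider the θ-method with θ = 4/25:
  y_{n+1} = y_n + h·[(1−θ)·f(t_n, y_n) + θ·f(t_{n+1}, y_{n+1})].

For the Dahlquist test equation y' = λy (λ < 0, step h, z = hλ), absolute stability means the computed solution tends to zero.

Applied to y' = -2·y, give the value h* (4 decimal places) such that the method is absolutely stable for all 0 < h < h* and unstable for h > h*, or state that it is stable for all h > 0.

(-2.9412,0); λ=-2 ⇒ h* = (50/17)/2 = 1.4706.

On y'=λy, z=hλ:
  y_{n+1} = y_n + z·[21/25·y_n + 4/25·y_{n+1}] ⇒ (1 − 4/25z)y_{n+1} = (1 + 21/25z)y_n
  so R(z) = (1 + 21/25z)/(1 − 4/25z).

Need |R(x)|<1, x<0.
x=-0.37: |R|=0.6507
R=−1: 1+21/25x = −1+4/25x ⇒ -17/25x=2 ⇒ x=2/(-17/25)=-2.9412
Confirm numerically:
  x=-2.874: |R|=0.96871 <1
  x=-2.740: |R|=0.90489 <1
  x=-2.245: |R|=0.65171 <1
  x=-3.518: |R|=1.25097 >1
  x=-3.469: |R|=1.23081 >1
  x=-3.434: |R|=1.21628 >1
Interval (-2.9412, 0).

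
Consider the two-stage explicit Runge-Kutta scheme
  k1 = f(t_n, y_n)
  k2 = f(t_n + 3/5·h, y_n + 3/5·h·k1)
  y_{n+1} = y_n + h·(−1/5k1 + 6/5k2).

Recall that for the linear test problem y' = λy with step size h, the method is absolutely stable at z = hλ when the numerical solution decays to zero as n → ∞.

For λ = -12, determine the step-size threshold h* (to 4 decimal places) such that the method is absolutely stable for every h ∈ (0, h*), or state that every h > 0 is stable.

With y'=λy (z=hλ):
  k1=λy_n ⇒ h·k1=z·y_n;  k2=λ(1+3/5z)y_n ⇒ h·k2=z(1+3/5z)y_n
  y_{n+1}/y_n = 1 − 1/5z + 6/5z(1+3/5z) = 1 + z + 18/25z²
  Hence R(z) = 1 + z + 18/25z².

Need |R(x)|<1, x<0.
x=-1.3: |R|=0.9168
R=1: x+18/25x²=0 ⇒ x=−25/18=-1.3889; min R=1−1/(4·18/25)=0.6528>−1
Confirm numerically:
  x=-1.318: |R|=0.93273 <1
  x=-0.704: |R|=0.65284 <1
  x=-0.676: |R|=0.65302 <1
  x=-0.625: |R|=0.65625 <1
  x=-1.743: |R|=1.44440 >1
  x=-1.613: |R|=1.26027 >1
  x=-1.538: |R|=1.16512 >1
Interval (-1.3889, 0).

(-1.3889,0); λ=-12 ⇒ h* = (25/18)/12 = 0.1157.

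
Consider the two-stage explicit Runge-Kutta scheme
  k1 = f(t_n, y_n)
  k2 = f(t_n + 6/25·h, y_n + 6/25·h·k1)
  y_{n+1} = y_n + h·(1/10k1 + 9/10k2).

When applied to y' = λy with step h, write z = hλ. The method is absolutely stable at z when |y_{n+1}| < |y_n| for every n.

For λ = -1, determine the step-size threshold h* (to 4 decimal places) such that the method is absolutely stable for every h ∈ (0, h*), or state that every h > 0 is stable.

(-4.6296,0); λ=-1 ⇒ h* = (125/27)/1 = 4.6296.

Set f=λy, z=hλ:
  k1=λy_n ⇒ h·k1=z·y_n;  k2=λ(1+6/25z)y_n ⇒ h·k2=z(1+6/25z)y_n
  y_{n+1}/y_n = 1 + 1/10z + 9/10z(1+6/25z) = 1 + z + 27/125z²
  ⇒ R(z) = 1 + z + 27/125z².

Find x<0 with |R(x)|<1.
x=-0.79: |R|=0.3448
R=1: x+27/125x²=0 ⇒ x=−125/27=-4.6296; min R=1−1/(4·27/125)=-0.1574>−1
Confirm numerically:
  x=-3.930: |R|=0.40610 <1
  x=-3.579: |R|=0.18780 <1
  x=-2.740: |R|=0.11836 <1
  x=-5.096: |R|=1.51335 >1
  x=-4.989: |R|=1.38727 >1
  x=-4.752: |R|=1.12560 >1
So |R|<1 on (-4.6296, 0).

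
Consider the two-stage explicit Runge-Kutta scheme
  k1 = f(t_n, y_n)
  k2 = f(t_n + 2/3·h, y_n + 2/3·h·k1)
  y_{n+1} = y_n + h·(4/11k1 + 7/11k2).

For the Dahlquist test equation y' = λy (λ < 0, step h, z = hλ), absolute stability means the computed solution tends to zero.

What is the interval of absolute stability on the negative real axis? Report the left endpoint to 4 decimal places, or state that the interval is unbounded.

z∈(-2.3571,0).

Set f=λy, z=hλ:
  k1=λy_n ⇒ h·k1=z·y_n;  k2=λ(1+2/3z)y_n ⇒ h·k2=z(1+2/3z)y_n
  y_{n+1}/y_n = 1 + 4/11z + 7/11z(1+2/3z) = 1 + z + 14/33z²
  so R(z) = 1 + z + 14/33z².

Find x<0 with |R(x)|<1.
x=-1.49: |R|=0.4519
R=1: x+14/33x²=0 ⇒ x=−33/14=-2.3571; min R=1−1/(4·14/33)=0.4107>−1
Confirm numerically:
  x=-1.426: |R|=0.43669 <1
  x=-1.298: |R|=0.41677 <1
  x=-1.182: |R|=0.41072 <1
  x=-0.981: |R|=0.42727 <1
  x=-2.919: |R|=1.69578 >1
  x=-2.709: |R|=1.40438 >1
  x=-2.470: |R|=1.11826 >1
Stable set (-2.3571, 0).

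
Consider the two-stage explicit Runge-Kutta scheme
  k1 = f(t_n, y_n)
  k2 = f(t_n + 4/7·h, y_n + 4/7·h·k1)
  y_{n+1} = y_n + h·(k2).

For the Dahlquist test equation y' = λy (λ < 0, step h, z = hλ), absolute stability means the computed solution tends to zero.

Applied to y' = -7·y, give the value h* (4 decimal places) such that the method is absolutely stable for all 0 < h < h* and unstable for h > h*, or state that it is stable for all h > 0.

(-1.7500,0); λ=-7 ⇒ h* = (7/4)/7 = 0.2500.

With y'=λy (z=hλ):
  k1=λy_n ⇒ h·k1=z·y_n;  k2=λ(1+4/7z)y_n ⇒ h·k2=z(1+4/7z)y_n
  y_{n+1}/y_n = 1 + z(1+4/7z) = 1 + z + 4/7z²
  ⇒ R(z) = 1 + z + 4/7z².

Need |R(x)|<1, x<0.
x=-1.01: |R|=0.5729
R=1: x+4/7x²=0 ⇒ x=−7/4=-1.7500; min R=1−1/(4·4/7)=0.5625>−1
Confirm numerically:
  x=-1.723: |R|=0.97342 <1
  x=-1.058: |R|=0.58164 <1
  x=-0.884: |R|=0.56255 <1
  x=-2.208: |R|=1.57787 >1
  x=-2.034: |R|=1.33009 >1
  x=-1.889: |R|=1.15004 >1
Stable set (-1.7500, 0).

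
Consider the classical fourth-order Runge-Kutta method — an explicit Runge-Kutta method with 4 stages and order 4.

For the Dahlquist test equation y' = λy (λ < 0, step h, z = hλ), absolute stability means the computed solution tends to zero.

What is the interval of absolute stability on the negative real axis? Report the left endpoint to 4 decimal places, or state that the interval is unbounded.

(-2.7853, 0).

With y'=λy (z=hλ):
  order 4, 4-stage ⇒ R(z)=1+z+z^2/2+z^3/6+z^4/24
  (e.g. R(-1.44)=0.27830, |R|=0.27830)

Solve |R(x)|<1 on ℝ⁻.
x=-1.44: |R|=0.2783
|R(-2.05)|=0.3513 |R(-2.03)|=0.3438 |R(-1.78)|=0.2825
Bisect:
  x_lo=-3.1820 |R|=1.7824  x_hi=-0.3680 |R|=0.6922
  mid=-1.77496 |R|=0.28185 →hi
  mid=-2.47846 |R|=0.62772 →hi
  mid=-2.83021 |R|=1.06987 →lo
  mid=-2.65434 |R|=0.81986 →hi
  mid=-2.74228 |R|=0.93706 →hi
  mid=-2.78625 |R|=1.00144 →lo
  mid=-2.76426 |R|=0.96875 →hi
  mid=-2.77525 |R|=0.98497 →hi
  mid=-2.78075 |R|=0.99317 →hi
  mid=-2.78350 |R|=0.99730 →hi
  ...
  [-2.78539,-2.78521] ⇒ x*=-2.7853
Interval (-2.7853, 0).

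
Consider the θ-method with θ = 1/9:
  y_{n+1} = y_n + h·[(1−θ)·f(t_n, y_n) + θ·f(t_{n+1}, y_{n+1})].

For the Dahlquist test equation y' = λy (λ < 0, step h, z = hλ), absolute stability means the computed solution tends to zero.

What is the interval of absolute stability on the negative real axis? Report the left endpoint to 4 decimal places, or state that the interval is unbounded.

(-2.5714, 0).

Test eqn y'=λy, z=hλ:
  y_{n+1} = y_n + z·[8/9·y_n + 1/9·y_{n+1}] ⇒ (1 − 1/9z)y_{n+1} = (1 + 8/9z)y_n
  Hence R(z) = (1 + 8/9z)/(1 − 1/9z).

Find x<0 with |R(x)|<1.
x=-1.01: |R|=0.0919
R=−1: 1+8/9x = −1+1/9x ⇒ -7/9x=2 ⇒ x=2/(-7/9)=-2.5714
Confirm numerically:
  x=-2.335: |R|=0.85399 <1
  x=-1.130: |R|=0.00395 <1
  x=-1.096: |R|=0.02298 <1
  x=-3.084: |R|=1.29692 >1
  x=-2.713: |R|=1.08461 >1
  x=-2.687: |R|=1.06922 >1
Stable set (-2.5714, 0).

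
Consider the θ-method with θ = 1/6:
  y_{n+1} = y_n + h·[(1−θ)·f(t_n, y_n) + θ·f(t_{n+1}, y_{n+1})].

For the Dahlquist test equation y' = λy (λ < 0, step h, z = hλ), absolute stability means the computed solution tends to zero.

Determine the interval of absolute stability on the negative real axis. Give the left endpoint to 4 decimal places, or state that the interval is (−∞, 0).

On y'=λy, z=hλ:
  y_{n+1} = y_n + z·[5/6·y_n + 1/6·y_{n+1}] ⇒ (1 − 1/6z)y_{n+1} = (1 + 5/6z)y_n
  Hence R(z) = (1 + 5/6z)/(1 − 1/6z).

Need |R(x)|<1, x<0.
x=-1.4: |R|=0.1351
R=−1: 1+5/6x = −1+1/6x ⇒ -2/3x=2 ⇒ x=2/(-2/3)=-3.0000
Confirm numerically:
  x=-2.177: |R|=0.59741 <1
  x=-1.940: |R|=0.46599 <1
  x=-1.665: |R|=0.30333 <1
  x=-3.508: |R|=1.21371 >1
  x=-3.289: |R|=1.12445 >1
  x=-3.267: |R|=1.11525 >1
Interval (-3.0000, 0).

z∈(-3.0000,0).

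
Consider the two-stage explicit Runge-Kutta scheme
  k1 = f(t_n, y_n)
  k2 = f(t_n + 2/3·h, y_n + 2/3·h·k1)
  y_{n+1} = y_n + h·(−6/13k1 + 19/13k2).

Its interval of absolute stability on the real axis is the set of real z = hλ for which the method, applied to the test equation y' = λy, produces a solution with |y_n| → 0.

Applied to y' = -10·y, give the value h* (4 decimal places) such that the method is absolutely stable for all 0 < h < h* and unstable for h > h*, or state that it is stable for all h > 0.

With y'=λy (z=hλ):
  k1=λy_n ⇒ h·k1=z·y_n;  k2=λ(1+2/3z)y_n ⇒ h·k2=z(1+2/3z)y_n
  y_{n+1}/y_n = 1 − 6/13z + 19/13z(1+2/3z) = 1 + z + 38/39z²
  ⇒ R(z) = 1 + z + 38/39z².

Boundary: |R(x)|=1, x<0.
x=-0.51: |R|=0.7434
R=1: x+38/39x²=0 ⇒ x=−39/38=-1.0263; min R=1−1/(4·38/39)=0.7434>−1
Confirm numerically:
  x=-0.836: |R|=0.84498 <1
  x=-0.832: |R|=0.84247 <1
  x=-0.550: |R|=0.74474 <1
  x=-1.467: |R|=1.62991 >1
  x=-1.363: |R|=1.44713 >1
  x=-1.217: |R|=1.22611 >1
Stable set (-1.0263, 0).

(-1.0263,0); λ=-10 ⇒ h* = (39/38)/10 = 0.1026.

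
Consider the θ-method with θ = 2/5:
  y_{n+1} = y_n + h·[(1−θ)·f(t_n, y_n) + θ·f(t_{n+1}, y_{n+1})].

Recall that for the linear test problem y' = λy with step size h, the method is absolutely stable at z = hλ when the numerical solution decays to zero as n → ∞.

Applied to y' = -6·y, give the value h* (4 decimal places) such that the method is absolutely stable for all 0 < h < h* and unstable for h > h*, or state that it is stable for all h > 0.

With y'=λy (z=hλ):
  y_{n+1} = y_n + z·[3/5·y_n + 2/5·y_{n+1}] ⇒ (1 − 2/5z)y_{n+1} = (1 + 3/5z)y_n
  R(z) = (1 + 3/5z)/(1 − 2/5z).

Find x<0 with |R(x)|<1.
x=-0.9: |R|=0.3382
R=−1: 1+3/5x = −1+2/5x ⇒ -1/5x=2 ⇒ x=2/(-1/5)=-10.0000
Confirm numerically:
  x=-9.373: |R|=0.97360 <1
  x=-7.636: |R|=0.88339 <1
  x=-6.330: |R|=0.79219 <1
  x=-10.584: |R|=1.02232 >1
  x=-10.445: |R|=1.01719 >1
  x=-10.040: |R|=1.00159 >1
Interval (-10.0000, 0).

(-10.0000,0); λ=-6 ⇒ h* = (10)/6 = 1.6667.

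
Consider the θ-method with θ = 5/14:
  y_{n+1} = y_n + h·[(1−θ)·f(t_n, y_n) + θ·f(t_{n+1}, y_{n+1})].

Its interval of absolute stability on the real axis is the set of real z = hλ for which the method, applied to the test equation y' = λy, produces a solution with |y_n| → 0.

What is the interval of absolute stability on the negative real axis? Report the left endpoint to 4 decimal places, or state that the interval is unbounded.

z∈(-7.0000,0).

On y'=λy, z=hλ:
  y_{n+1} = y_n + z·[9/14·y_n + 5/14·y_{n+1}] ⇒ (1 − 5/14z)y_{n+1} = (1 + 9/14z)y_n
  Hence R(z) = (1 + 9/14z)/(1 − 5/14z).

Solve |R(x)|<1 on ℝ⁻.
x=-1.61: |R|=0.0222
R=−1: 1+9/14x = −1+5/14x ⇒ -2/7x=2 ⇒ x=2/(-2/7)=-7.0000
Confirm numerically:
  x=-6.855: |R|=0.98799 <1
  x=-3.632: |R|=0.58109 <1
  x=-3.459: |R|=0.54740 <1
  x=-7.585: |R|=1.04506 >1
  x=-7.034: |R|=1.00277 >1
So |R|<1 on (-7.0000, 0).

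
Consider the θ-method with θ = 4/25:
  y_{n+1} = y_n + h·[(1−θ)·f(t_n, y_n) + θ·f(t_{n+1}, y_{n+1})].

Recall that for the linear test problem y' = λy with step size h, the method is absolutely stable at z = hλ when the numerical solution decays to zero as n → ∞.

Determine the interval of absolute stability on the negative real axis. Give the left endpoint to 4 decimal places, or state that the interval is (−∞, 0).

Set f=λy, z=hλ:
  y_{n+1} = y_n + z·[21/25·y_n + 4/25·y_{n+1}] ⇒ (1 − 4/25z)y_{n+1} = (1 + 21/25z)y_n
  ⇒ R(z) = (1 + 21/25z)/(1 − 4/25z).

Find x<0 with |R(x)|<1.
x=-1.79: |R|=0.3915
R=−1: 1+21/25x = −1+4/25x ⇒ -17/25x=2 ⇒ x=2/(-17/25)=-2.9412
Confirm numerically:
  x=-2.404: |R|=0.73619 <1
  x=-2.399: |R|=0.73358 <1
  x=-1.813: |R|=0.40534 <1
  x=-3.411: |R|=1.20668 >1
  x=-3.353: |R|=1.18226 >1
  x=-3.135: |R|=1.08777 >1
So |R|<1 on (-2.9412, 0).

(-2.9412, 0).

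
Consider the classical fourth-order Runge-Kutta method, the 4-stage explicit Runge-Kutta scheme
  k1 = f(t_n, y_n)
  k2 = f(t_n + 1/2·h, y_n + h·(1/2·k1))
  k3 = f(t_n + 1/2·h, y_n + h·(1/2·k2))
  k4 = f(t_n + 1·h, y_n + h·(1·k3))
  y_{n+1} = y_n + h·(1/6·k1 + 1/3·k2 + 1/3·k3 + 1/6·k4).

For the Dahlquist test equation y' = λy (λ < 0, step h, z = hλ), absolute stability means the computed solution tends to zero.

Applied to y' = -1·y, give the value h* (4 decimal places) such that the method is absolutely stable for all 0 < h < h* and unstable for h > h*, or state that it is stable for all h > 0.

(-2.7853,0); λ=-1 ⇒ h* = 2.7853.

With y'=λy (z=hλ):
  order 4, 4-stage ⇒ R(z)=1+z+z^2/2+z^3/6+z^4/24
  (e.g. R(-0.46)=0.63144, |R|=0.63144)

Solve |R(x)|<1 on ℝ⁻.
x=-0.46: |R|=0.6314
|R(-1.75)|=0.2788 |R(-1.64)|=0.2711 |R(-1.28)|=0.3015
Bisect:
  x_lo=-3.6253 |R|=3.2022  x_hi=-0.2468 |R|=0.7813
  mid=-1.93603 |R|=0.31401 →hi
  mid=-2.78066 |R|=0.99304 →hi
  mid=-3.20298 |R|=1.83532 →lo
  mid=-2.99182 |R|=1.35873 →lo
  mid=-2.88624 |R|=1.16318 →lo
  mid=-2.83345 |R|=1.07507 →lo
  mid=-2.80706 |R|=1.03332 →lo
  mid=-2.79386 |R|=1.01300 →lo
  ...
  [-2.78541,-2.78520] ⇒ x*=-2.7853
So |R|<1 on (-2.7853, 0).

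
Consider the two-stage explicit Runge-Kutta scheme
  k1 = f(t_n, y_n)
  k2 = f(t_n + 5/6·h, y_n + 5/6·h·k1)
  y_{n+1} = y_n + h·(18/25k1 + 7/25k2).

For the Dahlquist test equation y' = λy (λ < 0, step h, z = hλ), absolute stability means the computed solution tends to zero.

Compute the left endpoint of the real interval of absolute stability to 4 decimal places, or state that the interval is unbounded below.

Test eqn y'=λy, z=hλ:
  k1=λy_n ⇒ h·k1=z·y_n;  k2=λ(1+5/6z)y_n ⇒ h·k2=z(1+5/6z)y_n
  y_{n+1}/y_n = 1 + 18/25z + 7/25z(1+5/6z) = 1 + z + 7/30z²
  so R(z) = 1 + z + 7/30z².

Solve |R(x)|<1 on ℝ⁻.
x=-0.49: |R|=0.5660
R=1: x+7/30x²=0 ⇒ x=−30/7=-4.2857; min R=1−1/(4·7/30)=-0.0714>−1
Confirm numerically:
  x=-4.237: |R|=0.95184 <1
  x=-4.134: |R|=0.85366 <1
  x=-3.207: |R|=0.19280 <1
  x=-2.037: |R|=0.06881 <1
  x=-4.561: |R|=1.29297 >1
  x=-4.504: |R|=1.22940 >1
  x=-4.459: |R|=1.18029 >1
So |R|<1 on (-4.2857, 0).

z* = -4.2857.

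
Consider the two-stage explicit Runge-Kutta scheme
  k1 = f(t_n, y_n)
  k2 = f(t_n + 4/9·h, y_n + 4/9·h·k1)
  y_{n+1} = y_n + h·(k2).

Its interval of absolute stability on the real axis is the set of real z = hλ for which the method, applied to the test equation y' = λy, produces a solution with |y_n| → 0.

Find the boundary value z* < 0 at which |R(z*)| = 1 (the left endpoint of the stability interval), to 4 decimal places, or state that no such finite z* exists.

On y'=λy, z=hλ:
  k1=λy_n ⇒ h·k1=z·y_n;  k2=λ(1+4/9z)y_n ⇒ h·k2=z(1+4/9z)y_n
  y_{n+1}/y_n = 1 + z(1+4/9z) = 1 + z + 4/9z²
  Hence R(z) = 1 + z + 4/9z².

Need |R(x)|<1, x<0.
x=-0.93: |R|=0.4544
R=1: x+4/9x²=0 ⇒ x=−9/4=-2.2500; min R=1−1/(4·4/9)=0.4375>−1
Confirm numerically:
  x=-1.554: |R|=0.51930 <1
  x=-1.368: |R|=0.46374 <1
  x=-1.254: |R|=0.44490 <1
  x=-2.600: |R|=1.40444 >1
  x=-2.355: |R|=1.10990 >1
  x=-2.351: |R|=1.10553 >1
Stable set (-2.2500, 0).

z* = -2.2500.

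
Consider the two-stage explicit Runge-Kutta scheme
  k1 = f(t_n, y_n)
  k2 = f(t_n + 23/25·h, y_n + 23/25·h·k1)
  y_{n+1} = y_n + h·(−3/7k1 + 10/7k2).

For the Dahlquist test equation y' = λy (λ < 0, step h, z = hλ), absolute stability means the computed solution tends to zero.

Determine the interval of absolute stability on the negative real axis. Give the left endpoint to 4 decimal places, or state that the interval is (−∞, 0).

On y'=λy, z=hλ:
  k1=λy_n ⇒ h·k1=z·y_n;  k2=λ(1+23/25z)y_n ⇒ h·k2=z(1+23/25z)y_n
  y_{n+1}/y_n = 1 − 3/7z + 10/7z(1+23/25z) = 1 + z + 46/35z²
  R(z) = 1 + z + 46/35z².

Boundary: |R(x)|=1, x<0.
x=-1.06: |R|=1.4167
R=1: x+46/35x²=0 ⇒ x=−35/46=-0.7609; min R=1−1/(4·46/35)=0.8098>−1
Confirm numerically:
  x=-0.585: |R|=0.86478 <1
  x=-0.520: |R|=0.83538 <1
  x=-0.499: |R|=0.82826 <1
  x=-0.929: |R|=1.20528 >1
  x=-0.825: |R|=1.06954 >1
So |R|<1 on (-0.7609, 0).

z∈(-0.7609,0).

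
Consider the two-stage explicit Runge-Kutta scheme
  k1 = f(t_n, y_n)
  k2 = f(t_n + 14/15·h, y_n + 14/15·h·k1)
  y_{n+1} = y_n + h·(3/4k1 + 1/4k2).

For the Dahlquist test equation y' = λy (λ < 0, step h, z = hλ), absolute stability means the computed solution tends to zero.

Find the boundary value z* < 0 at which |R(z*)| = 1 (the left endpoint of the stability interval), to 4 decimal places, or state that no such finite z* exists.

z* = -4.2857.

On y'=λy, z=hλ:
  k1=λy_n ⇒ h·k1=z·y_n;  k2=λ(1+14/15z)y_n ⇒ h·k2=z(1+14/15z)y_n
  y_{n+1}/y_n = 1 + 3/4z + 1/4z(1+14/15z) = 1 + z + 7/30z²
  ⇒ R(z) = 1 + z + 7/30z².

Boundary: |R(x)|=1, x<0.
x=-1: |R|=0.2333
R=1: x+7/30x²=0 ⇒ x=−30/7=-4.2857; min R=1−1/(4·7/30)=-0.0714>−1
Confirm numerically:
  x=-3.981: |R|=0.71695 <1
  x=-3.705: |R|=0.49797 <1
  x=-2.236: |R|=0.06940 <1
  x=-1.808: |R|=0.04527 <1
  x=-4.714: |R|=1.47109 >1
  x=-4.614: |R|=1.35343 >1
  x=-4.479: |R|=1.20200 >1
Interval (-4.2857, 0).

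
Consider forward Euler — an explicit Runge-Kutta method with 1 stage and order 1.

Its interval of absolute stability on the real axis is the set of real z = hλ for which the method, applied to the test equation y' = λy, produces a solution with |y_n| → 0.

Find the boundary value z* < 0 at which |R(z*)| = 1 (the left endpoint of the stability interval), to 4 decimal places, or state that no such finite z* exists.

z* = -2.0000.

With y'=λy (z=hλ):
  order 1, 1-stage ⇒ R(z)=1+z
  (e.g. R(-0.52)=0.48000, |R|=0.48000)

Need |R(x)|<1, x<0.
x=-0.52: |R|=0.4800
|R(-2.18)|=1.1800 |R(-1.79)|=0.7900 |R(-1.28)|=0.2800
Bisect:
  x_lo=-2.5623 |R|=1.5623  x_hi=-0.1064 |R|=0.8936
  mid=-1.33438 |R|=0.33438 →hi
  mid=-1.94836 |R|=0.94836 →hi
  mid=-2.25535 |R|=1.25535 →lo
  mid=-2.10186 |R|=1.10186 →lo
  mid=-2.02511 |R|=1.02511 →lo
  mid=-1.98674 |R|=0.98674 →hi
  mid=-2.00592 |R|=1.00592 →lo
  ...
  [-2.00008,-1.99993] ⇒ x*=-2.0000
Interval (-2.0000, 0).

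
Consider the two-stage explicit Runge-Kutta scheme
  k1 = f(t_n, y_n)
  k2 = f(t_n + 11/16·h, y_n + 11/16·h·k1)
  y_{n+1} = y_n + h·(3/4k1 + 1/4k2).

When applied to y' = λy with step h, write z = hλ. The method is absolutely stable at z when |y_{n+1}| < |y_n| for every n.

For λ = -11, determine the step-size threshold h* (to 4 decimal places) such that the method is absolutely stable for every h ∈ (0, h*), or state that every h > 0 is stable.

Test eqn y'=λy, z=hλ:
  k1=λy_n ⇒ h·k1=z·y_n;  k2=λ(1+11/16z)y_n ⇒ h·k2=z(1+11/16z)y_n
  y_{n+1}/y_n = 1 + 3/4z + 1/4z(1+11/16z) = 1 + z + 11/64z²
  Hence R(z) = 1 + z + 11/64z².

Solve |R(x)|<1 on ℝ⁻.
x=-1.11: |R|=0.1018
R=1: x+11/64x²=0 ⇒ x=−64/11=-5.8182; min R=1−1/(4·11/64)=-0.4545>−1
Confirm numerically:
  x=-5.238: |R|=0.47767 <1
  x=-3.479: |R|=0.39872 <1
  x=-3.037: |R|=0.45173 <1
  x=-6.061: |R|=1.25295 >1
  x=-6.045: |R|=1.23566 >1
  x=-5.855: |R|=1.03705 >1
Stable set (-5.8182, 0).

(-5.8182,0); λ=-11 ⇒ h* = (64/11)/11 = 0.5289.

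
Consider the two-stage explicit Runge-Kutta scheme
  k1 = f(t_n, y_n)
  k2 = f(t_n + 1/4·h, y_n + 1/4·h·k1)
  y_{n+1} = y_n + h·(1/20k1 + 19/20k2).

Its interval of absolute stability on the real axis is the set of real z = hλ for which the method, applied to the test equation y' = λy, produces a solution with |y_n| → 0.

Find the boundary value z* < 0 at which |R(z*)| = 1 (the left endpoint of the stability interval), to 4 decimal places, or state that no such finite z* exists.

z* = -4.2105.

With y'=λy (z=hλ):
  k1=λy_n ⇒ h·k1=z·y_n;  k2=λ(1+1/4z)y_n ⇒ h·k2=z(1+1/4z)y_n
  y_{n+1}/y_n = 1 + 1/20z + 19/20z(1+1/4z) = 1 + z + 19/80z²
  Hence R(z) = 1 + z + 19/80z².

Boundary: |R(x)|=1, x<0.
x=-0.64: |R|=0.4573
R=1: x+19/80x²=0 ⇒ x=−80/19=-4.2105; min R=1−1/(4·19/80)=-0.0526>−1
Confirm numerically:
  x=-4.073: |R|=0.86697 <1
  x=-4.009: |R|=0.80812 <1
  x=-3.653: |R|=0.51630 <1
  x=-4.593: |R|=1.41722 >1
  x=-4.329: |R|=1.12181 >1
So |R|<1 on (-4.2105, 0).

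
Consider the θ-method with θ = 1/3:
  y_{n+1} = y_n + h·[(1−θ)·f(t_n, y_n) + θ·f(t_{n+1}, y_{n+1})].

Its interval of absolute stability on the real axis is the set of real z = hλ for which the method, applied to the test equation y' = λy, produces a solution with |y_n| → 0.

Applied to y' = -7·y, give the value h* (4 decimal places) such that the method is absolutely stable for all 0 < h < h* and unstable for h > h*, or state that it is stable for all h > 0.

(-6.0000,0); λ=-7 ⇒ h* = (6)/7 = 0.8571.

Test eqn y'=λy, z=hλ:
  y_{n+1} = y_n + z·[2/3·y_n + 1/3·y_{n+1}] ⇒ (1 − 1/3z)y_{n+1} = (1 + 2/3z)y_n
  R(z) = (1 + 2/3z)/(1 − 1/3z).

Solve |R(x)|<1 on ℝ⁻.
x=-1.08: |R|=0.2059
R=−1: 1+2/3x = −1+1/3x ⇒ -1/3x=2 ⇒ x=2/(-1/3)=-6.0000
Confirm numerically:
  x=-5.600: |R|=0.95349 <1
  x=-4.538: |R|=0.80605 <1
  x=-3.385: |R|=0.59045 <1
  x=-2.894: |R|=0.47302 <1
  x=-6.428: |R|=1.04540 >1
  x=-6.273: |R|=1.02944 >1
  x=-6.213: |R|=1.02312 >1
So |R|<1 on (-6.0000, 0).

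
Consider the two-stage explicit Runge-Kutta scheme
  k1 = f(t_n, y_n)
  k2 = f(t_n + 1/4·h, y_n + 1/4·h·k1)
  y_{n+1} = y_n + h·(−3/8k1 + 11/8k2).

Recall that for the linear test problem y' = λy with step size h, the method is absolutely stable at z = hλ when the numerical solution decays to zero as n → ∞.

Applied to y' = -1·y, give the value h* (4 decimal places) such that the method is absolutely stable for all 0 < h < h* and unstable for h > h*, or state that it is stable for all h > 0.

On y'=λy, z=hλ:
  k1=λy_n ⇒ h·k1=z·y_n;  k2=λ(1+1/4z)y_n ⇒ h·k2=z(1+1/4z)y_n
  y_{n+1}/y_n = 1 − 3/8z + 11/8z(1+1/4z) = 1 + z + 11/32z²
  R(z) = 1 + z + 11/32z².

Solve |R(x)|<1 on ℝ⁻.
x=-1.41: |R|=0.2734
R=1: x+11/32x²=0 ⇒ x=−32/11=-2.9091; min R=1−1/(4·11/32)=0.2727>−1
Confirm numerically:
  x=-2.487: |R|=0.63915 <1
  x=-2.390: |R|=0.57353 <1
  x=-2.053: |R|=0.39584 <1
  x=-1.622: |R|=0.28237 <1
  x=-3.240: |R|=1.36855 >1
  x=-3.100: |R|=1.20344 >1
  x=-2.976: |R|=1.06845 >1
Interval (-2.9091, 0).

(-2.9091,0); λ=-1 ⇒ h* = (32/11)/1 = 2.9091.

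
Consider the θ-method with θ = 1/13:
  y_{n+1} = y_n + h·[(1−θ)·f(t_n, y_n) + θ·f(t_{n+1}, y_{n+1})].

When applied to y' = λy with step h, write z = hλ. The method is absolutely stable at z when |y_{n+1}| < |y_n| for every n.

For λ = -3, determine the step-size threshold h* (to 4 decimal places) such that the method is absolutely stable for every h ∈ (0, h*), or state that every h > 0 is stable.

(-2.3636,0); λ=-3 ⇒ h* = (26/11)/3 = 0.7879.

On y'=λy, z=hλ:
  y_{n+1} = y_n + z·[12/13·y_n + 1/13·y_{n+1}] ⇒ (1 − 1/13z)y_{n+1} = (1 + 12/13z)y_n
  so R(z) = (1 + 12/13z)/(1 − 1/13z).

Boundary: |R(x)|=1, x<0.
x=-0.95: |R|=0.1147
R=−1: 1+12/13x = −1+1/13x ⇒ -11/13x=2 ⇒ x=2/(-11/13)=-2.3636
Confirm numerically:
  x=-2.026: |R|=0.75283 <1
  x=-1.582: |R|=0.41037 <1
  x=-1.227: |R|=0.12118 <1
  x=-2.640: |R|=1.19437 >1
  x=-2.475: |R|=1.07916 >1
Stable set (-2.3636, 0).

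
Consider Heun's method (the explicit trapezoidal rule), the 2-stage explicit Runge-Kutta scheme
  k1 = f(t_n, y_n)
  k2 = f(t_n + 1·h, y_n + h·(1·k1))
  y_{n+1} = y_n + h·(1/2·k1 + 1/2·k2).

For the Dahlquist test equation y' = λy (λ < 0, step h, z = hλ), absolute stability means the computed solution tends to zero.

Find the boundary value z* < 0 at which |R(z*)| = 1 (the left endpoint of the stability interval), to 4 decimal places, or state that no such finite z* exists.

Set f=λy, z=hλ:
  order 2, 2-stage ⇒ R(z)=1+z+z^2/2
  (e.g. R(-0.33)=0.72445, |R|=0.72445)

Find x<0 with |R(x)|<1.
x=-0.33: |R|=0.7245
|R(-2.12)|=1.1272 |R(-1.29)|=0.5421 |R(-1.17)|=0.5144
Bisect:
  x_lo=-2.4992 |R|=1.6238  x_hi=-0.2490 |R|=0.7820
  mid=-1.37410 |R|=0.56998 →hi
  mid=-1.93665 |R|=0.93866 →hi
  mid=-2.21792 |R|=1.24167 →lo
  mid=-2.07729 |R|=1.08027 →lo
  mid=-2.00697 |R|=1.00699 →lo
  mid=-1.97181 |R|=0.97221 →hi
  mid=-1.98939 |R|=0.98944 →hi
  mid=-1.99818 |R|=0.99818 →hi
  ...
  [-2.00010,-1.99996] ⇒ x*=-2.0000
Stable set (-2.0000, 0).

left endpoint -2.0000.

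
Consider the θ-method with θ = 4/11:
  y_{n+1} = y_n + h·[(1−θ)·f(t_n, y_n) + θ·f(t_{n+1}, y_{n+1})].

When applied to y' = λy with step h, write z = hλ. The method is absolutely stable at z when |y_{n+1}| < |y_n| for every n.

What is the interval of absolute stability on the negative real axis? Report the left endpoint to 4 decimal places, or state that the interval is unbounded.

z∈(-7.3333,0).

Set f=λy, z=hλ:
  y_{n+1} = y_n + z·[7/11·y_n + 4/11·y_{n+1}] ⇒ (1 − 4/11z)y_{n+1} = (1 + 7/11z)y_n
  R(z) = (1 + 7/11z)/(1 − 4/11z).

Find x<0 with |R(x)|<1.
x=-0.8: |R|=0.3803
R=−1: 1+7/11x = −1+4/11x ⇒ -3/11x=2 ⇒ x=2/(-3/11)=-7.3333
Confirm numerically:
  x=-7.181: |R|=0.98850 <1
  x=-5.244: |R|=0.80398 <1
  x=-4.423: |R|=0.69570 <1
  x=-7.870: |R|=1.03790 >1
  x=-7.849: |R|=1.03649 >1
  x=-7.820: |R|=1.03453 >1
Interval (-7.3333, 0).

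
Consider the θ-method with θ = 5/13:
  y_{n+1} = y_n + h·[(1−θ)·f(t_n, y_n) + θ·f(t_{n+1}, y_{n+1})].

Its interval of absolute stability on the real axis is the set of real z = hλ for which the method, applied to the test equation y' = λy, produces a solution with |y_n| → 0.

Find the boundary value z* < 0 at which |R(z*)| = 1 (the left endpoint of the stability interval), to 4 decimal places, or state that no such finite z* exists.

With y'=λy (z=hλ):
  y_{n+1} = y_n + z·[8/13·y_n + 5/13·y_{n+1}] ⇒ (1 − 5/13z)y_{n+1} = (1 + 8/13z)y_n
  ⇒ R(z) = (1 + 8/13z)/(1 − 5/13z).

Need |R(x)|<1, x<0.
x=-0.82: |R|=0.3766
R=−1: 1+8/13x = −1+5/13x ⇒ -3/13x=2 ⇒ x=2/(-3/13)=-8.6667
Confirm numerically:
  x=-7.668: |R|=0.94164 <1
  x=-6.302: |R|=0.84062 <1
  x=-5.154: |R|=0.72819 <1
  x=-3.823: |R|=0.54753 <1
  x=-8.929: |R|=1.01365 >1
  x=-8.865: |R|=1.01038 >1
Interval (-8.6667, 0).

z* = -8.6667.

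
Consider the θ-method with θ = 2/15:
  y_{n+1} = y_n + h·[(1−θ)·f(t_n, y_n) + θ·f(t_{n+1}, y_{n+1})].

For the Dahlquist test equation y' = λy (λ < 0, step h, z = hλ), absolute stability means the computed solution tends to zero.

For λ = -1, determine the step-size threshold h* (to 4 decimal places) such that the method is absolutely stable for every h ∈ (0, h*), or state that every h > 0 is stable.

Test eqn y'=λy, z=hλ:
  y_{n+1} = y_n + z·[13/15·y_n + 2/15·y_{n+1}] ⇒ (1 − 2/15z)y_{n+1} = (1 + 13/15z)y_n
  Hence R(z) = (1 + 13/15z)/(1 − 2/15z).

Find x<0 with |R(x)|<1.
x=-1.01: |R|=0.1099
R=−1: 1+13/15x = −1+2/15x ⇒ -11/15x=2 ⇒ x=2/(-11/15)=-2.7273
Confirm numerically:
  x=-2.002: |R|=0.58019 <1
  x=-1.914: |R|=0.52486 <1
  x=-1.299: |R|=0.10723 <1
  x=-3.121: |R|=1.20389 >1
  x=-2.939: |R|=1.11155 >1
So |R|<1 on (-2.7273, 0).

(-2.7273,0); λ=-1 ⇒ h* = (30/11)/1 = 2.7273.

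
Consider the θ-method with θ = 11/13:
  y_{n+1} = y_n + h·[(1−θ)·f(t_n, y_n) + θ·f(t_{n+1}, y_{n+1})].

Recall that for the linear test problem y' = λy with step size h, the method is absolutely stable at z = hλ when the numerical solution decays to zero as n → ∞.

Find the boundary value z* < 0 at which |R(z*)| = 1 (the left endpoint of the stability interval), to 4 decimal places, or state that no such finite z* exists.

(−∞, 0) — no finite endpoint.

Test eqn y'=λy, z=hλ:
  y_{n+1} = y_n + z·[2/13·y_n + 11/13·y_{n+1}] ⇒ (1 − 11/13z)y_{n+1} = (1 + 2/13z)y_n
  ⇒ R(z) = (1 + 2/13z)/(1 − 11/13z).

Solve |R(x)|<1 on ℝ⁻.
x=-1.53: |R|=0.3332
x=-2: |R|=0.2571
x=-10: |R|=0.0569
x=-100: |R|=0.1680
θ=11/13≥1/2 ⇒ |1+2/13x|<|1−11/13x| ∀x<0 ⇒ unbounded interval.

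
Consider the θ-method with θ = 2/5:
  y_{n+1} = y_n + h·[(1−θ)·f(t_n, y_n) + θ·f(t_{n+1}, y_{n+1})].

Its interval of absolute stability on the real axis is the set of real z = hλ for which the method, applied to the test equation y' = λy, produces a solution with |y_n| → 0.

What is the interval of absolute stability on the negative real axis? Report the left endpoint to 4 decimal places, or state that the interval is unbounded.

Set f=λy, z=hλ:
  y_{n+1} = y_n + z·[3/5·y_n + 2/5·y_{n+1}] ⇒ (1 − 2/5z)y_{n+1} = (1 + 3/5z)y_n
  so R(z) = (1 + 3/5z)/(1 − 2/5z).

Need |R(x)|<1, x<0.
x=-1.05: |R|=0.2606
R=−1: 1+3/5x = −1+2/5x ⇒ -1/5x=2 ⇒ x=2/(-1/5)=-10.0000
Confirm numerically:
  x=-9.240: |R|=0.96763 <1
  x=-6.168: |R|=0.77896 <1
  x=-5.624: |R|=0.73067 <1
  x=-10.406: |R|=1.01573 >1
  x=-10.352: |R|=1.01369 >1
  x=-10.084: |R|=1.00334 >1
So |R|<1 on (-10.0000, 0).

(-10.0000, 0).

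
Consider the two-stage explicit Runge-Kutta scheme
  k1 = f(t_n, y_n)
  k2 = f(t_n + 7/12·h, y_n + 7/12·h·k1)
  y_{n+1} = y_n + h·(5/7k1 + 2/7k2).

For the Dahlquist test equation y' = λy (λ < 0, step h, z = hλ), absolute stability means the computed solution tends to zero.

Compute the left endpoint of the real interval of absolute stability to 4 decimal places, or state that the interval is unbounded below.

On y'=λy, z=hλ:
  k1=λy_n ⇒ h·k1=z·y_n;  k2=λ(1+7/12z)y_n ⇒ h·k2=z(1+7/12z)y_n
  y_{n+1}/y_n = 1 + 5/7z + 2/7z(1+7/12z) = 1 + z + 1/6z²
  so R(z) = 1 + z + 1/6z².

Solve |R(x)|<1 on ℝ⁻.
x=-1.76: |R|=0.2437
R=1: x+1/6x²=0 ⇒ x=−6=-6.0000; min R=1−1/(4·1/6)=-0.5000>−1
Confirm numerically:
  x=-5.338: |R|=0.41104 <1
  x=-3.672: |R|=0.42474 <1
  x=-3.011: |R|=0.49998 <1
  x=-6.132: |R|=1.13490 >1
  x=-6.113: |R|=1.11513 >1
Interval (-6.0000, 0).

left endpoint -6.0000.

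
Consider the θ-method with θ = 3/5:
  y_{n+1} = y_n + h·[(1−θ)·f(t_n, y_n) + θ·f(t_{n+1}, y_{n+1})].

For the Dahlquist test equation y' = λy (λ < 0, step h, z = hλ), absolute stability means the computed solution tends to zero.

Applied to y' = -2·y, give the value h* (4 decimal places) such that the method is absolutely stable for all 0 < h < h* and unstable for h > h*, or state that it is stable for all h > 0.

unbounded; (−∞, 0). Any h>0 works for λ=-2.

With y'=λy (z=hλ):
  y_{n+1} = y_n + z·[2/5·y_n + 3/5·y_{n+1}] ⇒ (1 − 3/5z)y_{n+1} = (1 + 2/5z)y_n
  ⇒ R(z) = (1 + 2/5z)/(1 − 3/5z).

Boundary: |R(x)|=1, x<0.
x=-1.03: |R|=0.3634
x=-2: |R|=0.0909
x=-10: |R|=0.4286
x=-100: |R|=0.6393
θ=3/5≥1/2 ⇒ |1+2/5x|<|1−3/5x| ∀x<0 ⇒ interval (−∞,0).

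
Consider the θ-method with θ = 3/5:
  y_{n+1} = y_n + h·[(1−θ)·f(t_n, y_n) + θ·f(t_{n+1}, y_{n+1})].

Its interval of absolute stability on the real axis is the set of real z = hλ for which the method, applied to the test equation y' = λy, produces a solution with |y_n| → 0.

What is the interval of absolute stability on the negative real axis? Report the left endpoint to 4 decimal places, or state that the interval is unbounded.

With y'=λy (z=hλ):
  y_{n+1} = y_n + z·[2/5·y_n + 3/5·y_{n+1}] ⇒ (1 − 3/5z)y_{n+1} = (1 + 2/5z)y_n
  ⇒ R(z) = (1 + 2/5z)/(1 − 3/5z).

Boundary: |R(x)|=1, x<0.
x=-1.25: |R|=0.2857
x=-2: |R|=0.0909
x=-10: |R|=0.4286
x=-100: |R|=0.6393
θ=3/5≥1/2 ⇒ |1+2/5x|<|1−3/5x| ∀x<0 ⇒ unbounded interval.

(−∞, 0) — no finite endpoint.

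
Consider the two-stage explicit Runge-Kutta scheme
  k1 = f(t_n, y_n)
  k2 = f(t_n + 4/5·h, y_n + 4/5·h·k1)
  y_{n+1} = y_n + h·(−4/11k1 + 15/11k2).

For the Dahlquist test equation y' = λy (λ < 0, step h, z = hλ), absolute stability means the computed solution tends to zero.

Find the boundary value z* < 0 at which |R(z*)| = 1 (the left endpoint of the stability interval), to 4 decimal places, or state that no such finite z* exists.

left endpoint -0.9167.

Test eqn y'=λy, z=hλ:
  k1=λy_n ⇒ h·k1=z·y_n;  k2=λ(1+4/5z)y_n ⇒ h·k2=z(1+4/5z)y_n
  y_{n+1}/y_n = 1 − 4/11z + 15/11z(1+4/5z) = 1 + z + 12/11z²
  R(z) = 1 + z + 12/11z².

Need |R(x)|<1, x<0.
x=-1.22: |R|=1.4037
R=1: x+12/11x²=0 ⇒ x=−11/12=-0.9167; min R=1−1/(4·12/11)=0.7708>−1
Confirm numerically:
  x=-0.728: |R|=0.85016 <1
  x=-0.687: |R|=0.82788 <1
  x=-0.475: |R|=0.77114 <1
  x=-0.390: |R|=0.77593 <1
  x=-1.507: |R|=1.97051 >1
  x=-1.122: |R|=1.25133 >1
  x=-0.947: |R|=1.03134 >1
So |R|<1 on (-0.9167, 0).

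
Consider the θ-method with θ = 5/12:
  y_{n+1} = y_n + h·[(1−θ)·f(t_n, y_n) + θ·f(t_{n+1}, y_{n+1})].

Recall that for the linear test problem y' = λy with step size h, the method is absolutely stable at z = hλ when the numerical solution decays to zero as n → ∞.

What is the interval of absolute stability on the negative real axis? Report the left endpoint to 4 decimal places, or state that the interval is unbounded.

Test eqn y'=λy, z=hλ:
  y_{n+1} = y_n + z·[7/12·y_n + 5/12·y_{n+1}] ⇒ (1 − 5/12z)y_{n+1} = (1 + 7/12z)y_n
  ⇒ R(z) = (1 + 7/12z)/(1 − 5/12z).

Find x<0 with |R(x)|<1.
x=-1.15: |R|=0.2225
R=−1: 1+7/12x = −1+5/12x ⇒ -1/6x=2 ⇒ x=2/(-1/6)=-12.0000
Confirm numerically:
  x=-11.958: |R|=0.99883 <1
  x=-11.151: |R|=0.97494 <1
  x=-9.510: |R|=0.91637 <1
  x=-12.544: |R|=1.01456 >1
  x=-12.526: |R|=1.01410 >1
  x=-12.302: |R|=1.00822 >1
Interval (-12.0000, 0).

(-12.0000, 0).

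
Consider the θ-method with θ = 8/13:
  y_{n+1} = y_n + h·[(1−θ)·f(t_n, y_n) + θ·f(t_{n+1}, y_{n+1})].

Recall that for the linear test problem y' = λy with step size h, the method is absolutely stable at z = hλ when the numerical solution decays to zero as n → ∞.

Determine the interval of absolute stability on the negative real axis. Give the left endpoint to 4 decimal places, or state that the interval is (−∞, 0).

(−∞, 0) — no finite endpoint.

Set f=λy, z=hλ:
  y_{n+1} = y_n + z·[5/13·y_n + 8/13·y_{n+1}] ⇒ (1 − 8/13z)y_{n+1} = (1 + 5/13z)y_n
  so R(z) = (1 + 5/13z)/(1 − 8/13z).

Find x<0 with |R(x)|<1.
x=-1.21: |R|=0.3064
x=-2: |R|=0.1034
x=-10: |R|=0.3978
x=-100: |R|=0.5990
θ=8/13≥1/2 ⇒ |1+5/13x|<|1−8/13x| ∀x<0 ⇒ unbounded interval.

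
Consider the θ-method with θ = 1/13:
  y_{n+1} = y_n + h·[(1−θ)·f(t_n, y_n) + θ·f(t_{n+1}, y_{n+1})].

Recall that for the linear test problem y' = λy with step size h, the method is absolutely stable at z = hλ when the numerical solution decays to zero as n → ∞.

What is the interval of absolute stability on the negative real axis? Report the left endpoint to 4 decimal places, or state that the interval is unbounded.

Test eqn y'=λy, z=hλ:
  y_{n+1} = y_n + z·[12/13·y_n + 1/13·y_{n+1}] ⇒ (1 − 1/13z)y_{n+1} = (1 + 12/13z)y_n
  Hence R(z) = (1 + 12/13z)/(1 − 1/13z).

Boundary: |R(x)|=1, x<0.
x=-0.91: |R|=0.1495
R=−1: 1+12/13x = −1+1/13x ⇒ -11/13x=2 ⇒ x=2/(-11/13)=-2.3636
Confirm numerically:
  x=-2.177: |R|=0.86473 <1
  x=-1.645: |R|=0.46023 <1
  x=-1.592: |R|=0.41831 <1
  x=-2.879: |R|=1.35701 >1
  x=-2.685: |R|=1.22537 >1
  x=-2.649: |R|=1.20059 >1
Interval (-2.3636, 0).

(-2.3636, 0).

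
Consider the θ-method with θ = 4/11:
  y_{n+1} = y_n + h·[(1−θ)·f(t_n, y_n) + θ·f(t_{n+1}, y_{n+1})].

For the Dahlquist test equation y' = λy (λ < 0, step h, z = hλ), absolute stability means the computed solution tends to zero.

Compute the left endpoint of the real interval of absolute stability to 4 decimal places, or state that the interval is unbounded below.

z* = -7.3333.

Set f=λy, z=hλ:
  y_{n+1} = y_n + z·[7/11·y_n + 4/11·y_{n+1}] ⇒ (1 − 4/11z)y_{n+1} = (1 + 7/11z)y_n
  ⇒ R(z) = (1 + 7/11z)/(1 − 4/11z).

Solve |R(x)|<1 on ℝ⁻.
x=-1.11: |R|=0.2092
R=−1: 1+7/11x = −1+4/11x ⇒ -3/11x=2 ⇒ x=2/(-3/11)=-7.3333
Confirm numerically:
  x=-6.515: |R|=0.93376 <1
  x=-5.869: |R|=0.87258 <1
  x=-3.438: |R|=0.52788 <1
  x=-7.734: |R|=1.02866 >1
  x=-7.607: |R|=1.01982 >1
So |R|<1 on (-7.3333, 0).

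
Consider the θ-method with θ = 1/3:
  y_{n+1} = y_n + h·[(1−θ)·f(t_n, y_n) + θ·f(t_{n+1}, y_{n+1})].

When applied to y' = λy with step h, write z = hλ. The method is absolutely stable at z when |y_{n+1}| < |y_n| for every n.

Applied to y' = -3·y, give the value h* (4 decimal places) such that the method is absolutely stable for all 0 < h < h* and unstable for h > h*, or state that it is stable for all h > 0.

Set f=λy, z=hλ:
  y_{n+1} = y_n + z·[2/3·y_n + 1/3·y_{n+1}] ⇒ (1 − 1/3z)y_{n+1} = (1 + 2/3z)y_n
  ⇒ R(z) = (1 + 2/3z)/(1 − 1/3z).

Boundary: |R(x)|=1, x<0.
x=-0.56: |R|=0.5281
R=−1: 1+2/3x = −1+1/3x ⇒ -1/3x=2 ⇒ x=2/(-1/3)=-6.0000
Confirm numerically:
  x=-4.699: |R|=0.83102 <1
  x=-4.217: |R|=0.75294 <1
  x=-3.578: |R|=0.63180 <1
  x=-3.470: |R|=0.60896 <1
  x=-6.533: |R|=1.05591 >1
  x=-6.078: |R|=1.00859 >1
  x=-6.024: |R|=1.00266 >1
So |R|<1 on (-6.0000, 0).

(-6.0000,0); λ=-3 ⇒ h* = (6)/3 = 2.0000.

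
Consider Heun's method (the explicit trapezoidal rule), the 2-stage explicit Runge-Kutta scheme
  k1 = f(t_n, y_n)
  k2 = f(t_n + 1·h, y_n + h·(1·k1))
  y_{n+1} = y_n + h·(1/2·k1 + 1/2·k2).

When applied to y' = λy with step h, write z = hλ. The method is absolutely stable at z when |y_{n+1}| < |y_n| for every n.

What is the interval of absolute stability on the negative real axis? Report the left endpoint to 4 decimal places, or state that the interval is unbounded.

z∈(-2.0000,0).

Set f=λy, z=hλ:
  order 2, 2-stage ⇒ R(z)=1+z+z^2/2
  (e.g. R(-1.41)=0.58405, |R|=0.58405)

Solve |R(x)|<1 on ℝ⁻.
x=-1.41: |R|=0.5840
|R(-1.31)|=0.5481 |R(-1.26)|=0.5338 |R(-0.69)|=0.5481
Bisect:
  x_lo=-2.3986 |R|=1.4781  x_hi=-0.1448 |R|=0.8657
  mid=-1.27173 |R|=0.53692 →hi
  mid=-1.83518 |R|=0.84877 →hi
  mid=-2.11691 |R|=1.12375 →lo
  mid=-1.97605 |R|=0.97634 →hi
  mid=-2.04648 |R|=1.04756 →lo
  mid=-2.01126 |R|=1.01133 →lo
  mid=-1.99366 |R|=0.99368 →hi
  mid=-2.00246 |R|=1.00246 →lo
  mid=-1.99806 |R|=0.99806 →hi
  ...
  [-2.00012,-1.99998] ⇒ x*=-2.0000
Stable set (-2.0000, 0).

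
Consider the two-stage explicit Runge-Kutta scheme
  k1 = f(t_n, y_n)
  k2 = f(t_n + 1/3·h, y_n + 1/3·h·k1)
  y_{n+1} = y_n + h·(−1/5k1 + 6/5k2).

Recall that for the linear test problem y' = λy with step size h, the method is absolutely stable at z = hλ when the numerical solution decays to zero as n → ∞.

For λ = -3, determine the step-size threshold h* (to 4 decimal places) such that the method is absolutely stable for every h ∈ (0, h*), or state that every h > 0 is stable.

(-2.5000,0); λ=-3 ⇒ h* = (5/2)/3 = 0.8333.

With y'=λy (z=hλ):
  k1=λy_n ⇒ h·k1=z·y_n;  k2=λ(1+1/3z)y_n ⇒ h·k2=z(1+1/3z)y_n
  y_{n+1}/y_n = 1 − 1/5z + 6/5z(1+1/3z) = 1 + z + 2/5z²
  Hence R(z) = 1 + z + 2/5z².

Solve |R(x)|<1 on ℝ⁻.
x=-0.31: |R|=0.7284
R=1: x+2/5x²=0 ⇒ x=−5/2=-2.5000; min R=1−1/(4·2/5)=0.3750>−1
Confirm numerically:
  x=-2.442: |R|=0.94335 <1
  x=-2.389: |R|=0.89393 <1
  x=-2.262: |R|=0.78466 <1
  x=-2.779: |R|=1.31014 >1
  x=-2.593: |R|=1.09646 >1
Interval (-2.5000, 0).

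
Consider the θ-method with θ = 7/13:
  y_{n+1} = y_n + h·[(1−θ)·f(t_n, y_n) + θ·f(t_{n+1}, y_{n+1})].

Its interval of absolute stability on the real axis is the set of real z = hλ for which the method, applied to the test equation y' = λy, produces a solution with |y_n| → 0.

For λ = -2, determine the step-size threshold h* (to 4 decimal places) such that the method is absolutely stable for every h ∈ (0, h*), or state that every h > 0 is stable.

unbounded; (−∞, 0). Any h>0 works for λ=-2.

Set f=λy, z=hλ:
  y_{n+1} = y_n + z·[6/13·y_n + 7/13·y_{n+1}] ⇒ (1 − 7/13z)y_{n+1} = (1 + 6/13z)y_n
  so R(z) = (1 + 6/13z)/(1 − 7/13z).

Find x<0 with |R(x)|<1.
x=-0.89: |R|=0.3983
x=-2: |R|=0.0370
x=-10: |R|=0.5663
x=-100: |R|=0.8233
θ=7/13≥1/2 ⇒ |1+6/13x|<|1−7/13x| ∀x<0 ⇒ stable on all of ℝ⁻.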